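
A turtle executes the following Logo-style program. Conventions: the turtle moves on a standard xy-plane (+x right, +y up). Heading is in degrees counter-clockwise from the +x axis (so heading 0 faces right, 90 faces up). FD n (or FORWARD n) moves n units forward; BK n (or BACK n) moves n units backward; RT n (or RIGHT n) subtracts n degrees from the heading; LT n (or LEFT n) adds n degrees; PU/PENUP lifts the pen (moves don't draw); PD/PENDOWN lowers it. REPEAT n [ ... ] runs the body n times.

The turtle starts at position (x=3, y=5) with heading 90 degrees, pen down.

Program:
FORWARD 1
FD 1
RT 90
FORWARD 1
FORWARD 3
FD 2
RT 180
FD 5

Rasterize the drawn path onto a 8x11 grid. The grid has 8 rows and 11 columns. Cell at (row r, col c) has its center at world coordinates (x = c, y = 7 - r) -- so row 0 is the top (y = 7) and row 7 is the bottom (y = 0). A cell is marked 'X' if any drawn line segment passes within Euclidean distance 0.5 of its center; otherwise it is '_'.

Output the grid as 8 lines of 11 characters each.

Answer: ___XXXXXXX_
___X_______
___X_______
___________
___________
___________
___________
___________

Derivation:
Segment 0: (3,5) -> (3,6)
Segment 1: (3,6) -> (3,7)
Segment 2: (3,7) -> (4,7)
Segment 3: (4,7) -> (7,7)
Segment 4: (7,7) -> (9,7)
Segment 5: (9,7) -> (4,7)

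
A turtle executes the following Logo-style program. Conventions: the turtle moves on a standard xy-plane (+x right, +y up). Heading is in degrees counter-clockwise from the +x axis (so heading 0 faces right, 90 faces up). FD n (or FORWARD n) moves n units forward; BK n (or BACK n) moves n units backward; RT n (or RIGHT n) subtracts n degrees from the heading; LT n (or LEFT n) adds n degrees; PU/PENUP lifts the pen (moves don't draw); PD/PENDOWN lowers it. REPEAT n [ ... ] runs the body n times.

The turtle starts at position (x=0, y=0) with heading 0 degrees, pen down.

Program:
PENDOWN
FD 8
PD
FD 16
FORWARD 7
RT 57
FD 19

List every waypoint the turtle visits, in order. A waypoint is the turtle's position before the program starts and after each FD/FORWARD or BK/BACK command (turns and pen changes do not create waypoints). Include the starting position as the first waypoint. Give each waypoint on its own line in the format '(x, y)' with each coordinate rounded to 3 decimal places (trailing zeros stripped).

Answer: (0, 0)
(8, 0)
(24, 0)
(31, 0)
(41.348, -15.935)

Derivation:
Executing turtle program step by step:
Start: pos=(0,0), heading=0, pen down
PD: pen down
FD 8: (0,0) -> (8,0) [heading=0, draw]
PD: pen down
FD 16: (8,0) -> (24,0) [heading=0, draw]
FD 7: (24,0) -> (31,0) [heading=0, draw]
RT 57: heading 0 -> 303
FD 19: (31,0) -> (41.348,-15.935) [heading=303, draw]
Final: pos=(41.348,-15.935), heading=303, 4 segment(s) drawn
Waypoints (5 total):
(0, 0)
(8, 0)
(24, 0)
(31, 0)
(41.348, -15.935)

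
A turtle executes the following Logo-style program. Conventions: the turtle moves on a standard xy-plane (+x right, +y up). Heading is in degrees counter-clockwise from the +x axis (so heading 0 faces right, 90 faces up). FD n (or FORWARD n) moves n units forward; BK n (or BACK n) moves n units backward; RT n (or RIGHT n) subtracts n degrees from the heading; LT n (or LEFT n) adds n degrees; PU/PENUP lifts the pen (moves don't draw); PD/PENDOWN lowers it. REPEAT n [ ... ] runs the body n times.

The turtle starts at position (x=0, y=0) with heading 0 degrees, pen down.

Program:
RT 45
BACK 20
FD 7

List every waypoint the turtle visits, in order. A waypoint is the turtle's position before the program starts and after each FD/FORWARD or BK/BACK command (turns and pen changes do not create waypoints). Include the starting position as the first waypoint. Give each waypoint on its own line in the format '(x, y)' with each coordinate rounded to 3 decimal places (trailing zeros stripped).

Executing turtle program step by step:
Start: pos=(0,0), heading=0, pen down
RT 45: heading 0 -> 315
BK 20: (0,0) -> (-14.142,14.142) [heading=315, draw]
FD 7: (-14.142,14.142) -> (-9.192,9.192) [heading=315, draw]
Final: pos=(-9.192,9.192), heading=315, 2 segment(s) drawn
Waypoints (3 total):
(0, 0)
(-14.142, 14.142)
(-9.192, 9.192)

Answer: (0, 0)
(-14.142, 14.142)
(-9.192, 9.192)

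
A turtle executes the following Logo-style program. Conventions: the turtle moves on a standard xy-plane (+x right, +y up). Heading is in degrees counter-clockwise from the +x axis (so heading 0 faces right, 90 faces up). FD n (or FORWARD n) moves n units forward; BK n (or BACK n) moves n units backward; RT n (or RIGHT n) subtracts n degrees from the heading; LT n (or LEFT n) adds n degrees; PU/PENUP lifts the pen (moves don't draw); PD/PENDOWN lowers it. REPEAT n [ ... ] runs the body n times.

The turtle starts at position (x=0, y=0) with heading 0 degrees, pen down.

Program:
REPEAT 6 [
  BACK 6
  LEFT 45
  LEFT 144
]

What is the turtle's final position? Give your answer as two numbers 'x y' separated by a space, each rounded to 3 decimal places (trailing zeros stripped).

Answer: -1.046 2.524

Derivation:
Executing turtle program step by step:
Start: pos=(0,0), heading=0, pen down
REPEAT 6 [
  -- iteration 1/6 --
  BK 6: (0,0) -> (-6,0) [heading=0, draw]
  LT 45: heading 0 -> 45
  LT 144: heading 45 -> 189
  -- iteration 2/6 --
  BK 6: (-6,0) -> (-0.074,0.939) [heading=189, draw]
  LT 45: heading 189 -> 234
  LT 144: heading 234 -> 18
  -- iteration 3/6 --
  BK 6: (-0.074,0.939) -> (-5.78,-0.915) [heading=18, draw]
  LT 45: heading 18 -> 63
  LT 144: heading 63 -> 207
  -- iteration 4/6 --
  BK 6: (-5.78,-0.915) -> (-0.434,1.808) [heading=207, draw]
  LT 45: heading 207 -> 252
  LT 144: heading 252 -> 36
  -- iteration 5/6 --
  BK 6: (-0.434,1.808) -> (-5.288,-1.718) [heading=36, draw]
  LT 45: heading 36 -> 81
  LT 144: heading 81 -> 225
  -- iteration 6/6 --
  BK 6: (-5.288,-1.718) -> (-1.046,2.524) [heading=225, draw]
  LT 45: heading 225 -> 270
  LT 144: heading 270 -> 54
]
Final: pos=(-1.046,2.524), heading=54, 6 segment(s) drawn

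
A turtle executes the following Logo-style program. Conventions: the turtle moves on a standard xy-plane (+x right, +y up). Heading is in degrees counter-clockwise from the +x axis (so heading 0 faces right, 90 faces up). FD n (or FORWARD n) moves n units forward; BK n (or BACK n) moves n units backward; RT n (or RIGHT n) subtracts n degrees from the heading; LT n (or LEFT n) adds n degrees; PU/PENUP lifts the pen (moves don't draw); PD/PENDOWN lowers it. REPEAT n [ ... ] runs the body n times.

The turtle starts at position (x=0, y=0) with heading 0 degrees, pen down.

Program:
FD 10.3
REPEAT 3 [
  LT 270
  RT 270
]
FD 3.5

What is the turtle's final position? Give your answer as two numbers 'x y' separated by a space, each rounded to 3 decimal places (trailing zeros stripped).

Executing turtle program step by step:
Start: pos=(0,0), heading=0, pen down
FD 10.3: (0,0) -> (10.3,0) [heading=0, draw]
REPEAT 3 [
  -- iteration 1/3 --
  LT 270: heading 0 -> 270
  RT 270: heading 270 -> 0
  -- iteration 2/3 --
  LT 270: heading 0 -> 270
  RT 270: heading 270 -> 0
  -- iteration 3/3 --
  LT 270: heading 0 -> 270
  RT 270: heading 270 -> 0
]
FD 3.5: (10.3,0) -> (13.8,0) [heading=0, draw]
Final: pos=(13.8,0), heading=0, 2 segment(s) drawn

Answer: 13.8 0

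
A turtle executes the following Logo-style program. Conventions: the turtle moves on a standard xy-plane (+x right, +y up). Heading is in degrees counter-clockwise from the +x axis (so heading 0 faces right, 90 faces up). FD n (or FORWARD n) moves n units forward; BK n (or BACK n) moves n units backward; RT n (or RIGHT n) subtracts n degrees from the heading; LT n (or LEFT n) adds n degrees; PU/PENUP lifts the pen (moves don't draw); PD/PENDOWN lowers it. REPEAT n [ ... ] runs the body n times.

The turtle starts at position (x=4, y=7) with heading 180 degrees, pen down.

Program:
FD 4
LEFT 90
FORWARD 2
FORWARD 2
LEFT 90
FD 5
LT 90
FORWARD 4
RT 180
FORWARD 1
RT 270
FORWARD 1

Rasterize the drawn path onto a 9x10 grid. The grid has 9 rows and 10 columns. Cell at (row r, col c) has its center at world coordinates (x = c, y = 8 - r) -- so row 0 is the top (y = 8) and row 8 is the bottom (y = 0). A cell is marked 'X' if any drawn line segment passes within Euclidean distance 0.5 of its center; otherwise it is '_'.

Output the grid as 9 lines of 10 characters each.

Segment 0: (4,7) -> (0,7)
Segment 1: (0,7) -> (-0,5)
Segment 2: (-0,5) -> (-0,3)
Segment 3: (-0,3) -> (5,3)
Segment 4: (5,3) -> (5,7)
Segment 5: (5,7) -> (5,6)
Segment 6: (5,6) -> (6,6)

Answer: __________
XXXXXX____
X____XX___
X____X____
X____X____
XXXXXX____
__________
__________
__________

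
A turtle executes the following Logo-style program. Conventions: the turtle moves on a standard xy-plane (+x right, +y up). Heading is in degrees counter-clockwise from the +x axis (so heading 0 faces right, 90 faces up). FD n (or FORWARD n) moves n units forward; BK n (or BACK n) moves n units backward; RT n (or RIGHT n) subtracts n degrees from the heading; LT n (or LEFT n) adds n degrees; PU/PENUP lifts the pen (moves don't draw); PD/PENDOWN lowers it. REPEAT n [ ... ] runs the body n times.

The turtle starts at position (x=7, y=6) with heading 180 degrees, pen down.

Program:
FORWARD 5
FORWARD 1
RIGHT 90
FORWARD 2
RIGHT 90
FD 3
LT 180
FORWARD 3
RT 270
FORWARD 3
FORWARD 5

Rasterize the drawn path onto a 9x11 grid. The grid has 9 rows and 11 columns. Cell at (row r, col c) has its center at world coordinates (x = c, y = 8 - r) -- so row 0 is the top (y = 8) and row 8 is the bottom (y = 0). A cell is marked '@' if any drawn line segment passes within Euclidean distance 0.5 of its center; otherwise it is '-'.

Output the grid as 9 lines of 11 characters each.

Segment 0: (7,6) -> (2,6)
Segment 1: (2,6) -> (1,6)
Segment 2: (1,6) -> (1,8)
Segment 3: (1,8) -> (4,8)
Segment 4: (4,8) -> (1,8)
Segment 5: (1,8) -> (1,5)
Segment 6: (1,5) -> (1,0)

Answer: -@@@@------
-@---------
-@@@@@@@---
-@---------
-@---------
-@---------
-@---------
-@---------
-@---------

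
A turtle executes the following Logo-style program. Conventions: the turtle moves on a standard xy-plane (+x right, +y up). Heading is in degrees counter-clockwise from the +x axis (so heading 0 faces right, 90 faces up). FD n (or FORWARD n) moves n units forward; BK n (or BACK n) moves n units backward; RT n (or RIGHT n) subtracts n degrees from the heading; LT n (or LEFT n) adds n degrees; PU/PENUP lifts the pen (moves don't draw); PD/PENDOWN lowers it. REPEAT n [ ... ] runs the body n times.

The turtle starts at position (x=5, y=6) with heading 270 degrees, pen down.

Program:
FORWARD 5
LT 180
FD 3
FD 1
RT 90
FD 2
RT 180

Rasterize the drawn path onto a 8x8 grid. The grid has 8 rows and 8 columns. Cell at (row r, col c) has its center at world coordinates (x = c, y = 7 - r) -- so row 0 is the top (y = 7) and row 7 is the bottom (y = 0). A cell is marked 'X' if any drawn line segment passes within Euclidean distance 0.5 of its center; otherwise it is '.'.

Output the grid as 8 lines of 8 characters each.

Segment 0: (5,6) -> (5,1)
Segment 1: (5,1) -> (5,4)
Segment 2: (5,4) -> (5,5)
Segment 3: (5,5) -> (7,5)

Answer: ........
.....X..
.....XXX
.....X..
.....X..
.....X..
.....X..
........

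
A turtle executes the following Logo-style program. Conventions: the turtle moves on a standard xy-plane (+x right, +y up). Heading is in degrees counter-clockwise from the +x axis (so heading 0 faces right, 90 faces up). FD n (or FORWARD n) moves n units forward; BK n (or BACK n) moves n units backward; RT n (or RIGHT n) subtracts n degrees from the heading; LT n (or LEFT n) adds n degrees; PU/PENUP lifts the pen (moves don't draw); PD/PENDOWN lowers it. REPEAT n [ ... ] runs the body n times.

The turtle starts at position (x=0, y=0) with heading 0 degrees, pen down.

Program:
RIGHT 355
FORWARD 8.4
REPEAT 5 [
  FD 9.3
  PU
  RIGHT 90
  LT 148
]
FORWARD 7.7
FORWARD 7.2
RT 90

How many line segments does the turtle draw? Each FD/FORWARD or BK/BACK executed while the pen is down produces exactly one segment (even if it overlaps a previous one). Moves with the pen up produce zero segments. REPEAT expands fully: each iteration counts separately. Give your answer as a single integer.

Executing turtle program step by step:
Start: pos=(0,0), heading=0, pen down
RT 355: heading 0 -> 5
FD 8.4: (0,0) -> (8.368,0.732) [heading=5, draw]
REPEAT 5 [
  -- iteration 1/5 --
  FD 9.3: (8.368,0.732) -> (17.633,1.543) [heading=5, draw]
  PU: pen up
  RT 90: heading 5 -> 275
  LT 148: heading 275 -> 63
  -- iteration 2/5 --
  FD 9.3: (17.633,1.543) -> (21.855,9.829) [heading=63, move]
  PU: pen up
  RT 90: heading 63 -> 333
  LT 148: heading 333 -> 121
  -- iteration 3/5 --
  FD 9.3: (21.855,9.829) -> (17.065,17.801) [heading=121, move]
  PU: pen up
  RT 90: heading 121 -> 31
  LT 148: heading 31 -> 179
  -- iteration 4/5 --
  FD 9.3: (17.065,17.801) -> (7.766,17.963) [heading=179, move]
  PU: pen up
  RT 90: heading 179 -> 89
  LT 148: heading 89 -> 237
  -- iteration 5/5 --
  FD 9.3: (7.766,17.963) -> (2.701,10.163) [heading=237, move]
  PU: pen up
  RT 90: heading 237 -> 147
  LT 148: heading 147 -> 295
]
FD 7.7: (2.701,10.163) -> (5.955,3.185) [heading=295, move]
FD 7.2: (5.955,3.185) -> (8.998,-3.341) [heading=295, move]
RT 90: heading 295 -> 205
Final: pos=(8.998,-3.341), heading=205, 2 segment(s) drawn
Segments drawn: 2

Answer: 2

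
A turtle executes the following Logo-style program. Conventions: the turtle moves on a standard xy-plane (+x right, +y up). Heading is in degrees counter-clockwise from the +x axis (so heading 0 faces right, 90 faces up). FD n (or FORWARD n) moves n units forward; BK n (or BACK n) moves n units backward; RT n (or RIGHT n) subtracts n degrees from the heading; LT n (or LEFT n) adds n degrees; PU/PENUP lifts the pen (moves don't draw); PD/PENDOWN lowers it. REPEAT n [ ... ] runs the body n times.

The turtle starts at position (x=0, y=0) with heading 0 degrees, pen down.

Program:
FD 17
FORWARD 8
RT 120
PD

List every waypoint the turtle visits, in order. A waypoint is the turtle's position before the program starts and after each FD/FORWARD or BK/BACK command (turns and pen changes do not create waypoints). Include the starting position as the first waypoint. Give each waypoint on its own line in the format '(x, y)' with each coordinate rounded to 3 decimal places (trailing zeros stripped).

Answer: (0, 0)
(17, 0)
(25, 0)

Derivation:
Executing turtle program step by step:
Start: pos=(0,0), heading=0, pen down
FD 17: (0,0) -> (17,0) [heading=0, draw]
FD 8: (17,0) -> (25,0) [heading=0, draw]
RT 120: heading 0 -> 240
PD: pen down
Final: pos=(25,0), heading=240, 2 segment(s) drawn
Waypoints (3 total):
(0, 0)
(17, 0)
(25, 0)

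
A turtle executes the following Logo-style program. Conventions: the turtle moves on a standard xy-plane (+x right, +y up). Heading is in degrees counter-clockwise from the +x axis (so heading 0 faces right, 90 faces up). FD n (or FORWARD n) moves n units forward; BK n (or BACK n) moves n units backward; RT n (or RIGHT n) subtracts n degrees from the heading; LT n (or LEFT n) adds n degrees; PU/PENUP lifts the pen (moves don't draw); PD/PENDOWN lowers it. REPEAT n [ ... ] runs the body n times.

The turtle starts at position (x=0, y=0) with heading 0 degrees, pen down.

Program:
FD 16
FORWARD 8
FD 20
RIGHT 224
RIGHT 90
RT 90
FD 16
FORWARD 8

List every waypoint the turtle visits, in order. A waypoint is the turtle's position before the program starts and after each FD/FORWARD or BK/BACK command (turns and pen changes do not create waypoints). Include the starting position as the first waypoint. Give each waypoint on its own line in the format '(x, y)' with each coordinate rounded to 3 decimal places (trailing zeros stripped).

Answer: (0, 0)
(16, 0)
(24, 0)
(44, 0)
(55.509, -11.115)
(61.264, -16.672)

Derivation:
Executing turtle program step by step:
Start: pos=(0,0), heading=0, pen down
FD 16: (0,0) -> (16,0) [heading=0, draw]
FD 8: (16,0) -> (24,0) [heading=0, draw]
FD 20: (24,0) -> (44,0) [heading=0, draw]
RT 224: heading 0 -> 136
RT 90: heading 136 -> 46
RT 90: heading 46 -> 316
FD 16: (44,0) -> (55.509,-11.115) [heading=316, draw]
FD 8: (55.509,-11.115) -> (61.264,-16.672) [heading=316, draw]
Final: pos=(61.264,-16.672), heading=316, 5 segment(s) drawn
Waypoints (6 total):
(0, 0)
(16, 0)
(24, 0)
(44, 0)
(55.509, -11.115)
(61.264, -16.672)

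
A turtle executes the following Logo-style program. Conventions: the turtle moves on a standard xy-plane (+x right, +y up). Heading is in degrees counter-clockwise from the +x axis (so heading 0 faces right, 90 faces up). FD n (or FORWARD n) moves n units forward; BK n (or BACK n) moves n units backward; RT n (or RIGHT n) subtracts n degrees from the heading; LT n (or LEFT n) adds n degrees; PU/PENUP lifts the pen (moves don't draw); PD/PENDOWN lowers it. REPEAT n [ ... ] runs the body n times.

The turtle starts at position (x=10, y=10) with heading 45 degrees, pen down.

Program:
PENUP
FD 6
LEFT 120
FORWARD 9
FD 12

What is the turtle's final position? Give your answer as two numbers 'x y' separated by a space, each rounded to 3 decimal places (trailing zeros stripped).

Executing turtle program step by step:
Start: pos=(10,10), heading=45, pen down
PU: pen up
FD 6: (10,10) -> (14.243,14.243) [heading=45, move]
LT 120: heading 45 -> 165
FD 9: (14.243,14.243) -> (5.549,16.572) [heading=165, move]
FD 12: (5.549,16.572) -> (-6.042,19.678) [heading=165, move]
Final: pos=(-6.042,19.678), heading=165, 0 segment(s) drawn

Answer: -6.042 19.678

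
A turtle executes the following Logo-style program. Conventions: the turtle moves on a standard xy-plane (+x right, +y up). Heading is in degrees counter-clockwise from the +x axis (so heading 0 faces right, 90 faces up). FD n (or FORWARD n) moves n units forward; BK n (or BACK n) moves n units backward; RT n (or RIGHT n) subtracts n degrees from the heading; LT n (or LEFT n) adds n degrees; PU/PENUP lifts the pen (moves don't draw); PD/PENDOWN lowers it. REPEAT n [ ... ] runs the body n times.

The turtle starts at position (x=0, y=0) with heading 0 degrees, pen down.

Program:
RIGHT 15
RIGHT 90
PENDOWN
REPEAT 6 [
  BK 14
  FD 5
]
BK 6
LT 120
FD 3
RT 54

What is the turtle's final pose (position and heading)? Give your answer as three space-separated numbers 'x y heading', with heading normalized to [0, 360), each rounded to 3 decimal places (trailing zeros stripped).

Answer: 18.427 58.732 321

Derivation:
Executing turtle program step by step:
Start: pos=(0,0), heading=0, pen down
RT 15: heading 0 -> 345
RT 90: heading 345 -> 255
PD: pen down
REPEAT 6 [
  -- iteration 1/6 --
  BK 14: (0,0) -> (3.623,13.523) [heading=255, draw]
  FD 5: (3.623,13.523) -> (2.329,8.693) [heading=255, draw]
  -- iteration 2/6 --
  BK 14: (2.329,8.693) -> (5.953,22.216) [heading=255, draw]
  FD 5: (5.953,22.216) -> (4.659,17.387) [heading=255, draw]
  -- iteration 3/6 --
  BK 14: (4.659,17.387) -> (8.282,30.91) [heading=255, draw]
  FD 5: (8.282,30.91) -> (6.988,26.08) [heading=255, draw]
  -- iteration 4/6 --
  BK 14: (6.988,26.08) -> (10.612,39.603) [heading=255, draw]
  FD 5: (10.612,39.603) -> (9.317,34.773) [heading=255, draw]
  -- iteration 5/6 --
  BK 14: (9.317,34.773) -> (12.941,48.296) [heading=255, draw]
  FD 5: (12.941,48.296) -> (11.647,43.467) [heading=255, draw]
  -- iteration 6/6 --
  BK 14: (11.647,43.467) -> (15.27,56.99) [heading=255, draw]
  FD 5: (15.27,56.99) -> (13.976,52.16) [heading=255, draw]
]
BK 6: (13.976,52.16) -> (15.529,57.956) [heading=255, draw]
LT 120: heading 255 -> 15
FD 3: (15.529,57.956) -> (18.427,58.732) [heading=15, draw]
RT 54: heading 15 -> 321
Final: pos=(18.427,58.732), heading=321, 14 segment(s) drawn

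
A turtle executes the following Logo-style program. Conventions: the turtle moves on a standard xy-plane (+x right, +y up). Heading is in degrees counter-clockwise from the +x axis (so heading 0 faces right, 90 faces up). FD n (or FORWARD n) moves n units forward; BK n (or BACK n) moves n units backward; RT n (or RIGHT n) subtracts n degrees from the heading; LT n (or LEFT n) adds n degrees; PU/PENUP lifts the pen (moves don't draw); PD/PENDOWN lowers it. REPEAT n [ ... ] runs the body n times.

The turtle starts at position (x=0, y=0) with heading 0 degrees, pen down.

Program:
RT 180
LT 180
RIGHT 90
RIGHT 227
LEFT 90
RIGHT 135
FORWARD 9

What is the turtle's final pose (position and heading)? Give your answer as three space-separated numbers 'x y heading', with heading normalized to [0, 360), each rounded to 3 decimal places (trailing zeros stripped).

Executing turtle program step by step:
Start: pos=(0,0), heading=0, pen down
RT 180: heading 0 -> 180
LT 180: heading 180 -> 0
RT 90: heading 0 -> 270
RT 227: heading 270 -> 43
LT 90: heading 43 -> 133
RT 135: heading 133 -> 358
FD 9: (0,0) -> (8.995,-0.314) [heading=358, draw]
Final: pos=(8.995,-0.314), heading=358, 1 segment(s) drawn

Answer: 8.995 -0.314 358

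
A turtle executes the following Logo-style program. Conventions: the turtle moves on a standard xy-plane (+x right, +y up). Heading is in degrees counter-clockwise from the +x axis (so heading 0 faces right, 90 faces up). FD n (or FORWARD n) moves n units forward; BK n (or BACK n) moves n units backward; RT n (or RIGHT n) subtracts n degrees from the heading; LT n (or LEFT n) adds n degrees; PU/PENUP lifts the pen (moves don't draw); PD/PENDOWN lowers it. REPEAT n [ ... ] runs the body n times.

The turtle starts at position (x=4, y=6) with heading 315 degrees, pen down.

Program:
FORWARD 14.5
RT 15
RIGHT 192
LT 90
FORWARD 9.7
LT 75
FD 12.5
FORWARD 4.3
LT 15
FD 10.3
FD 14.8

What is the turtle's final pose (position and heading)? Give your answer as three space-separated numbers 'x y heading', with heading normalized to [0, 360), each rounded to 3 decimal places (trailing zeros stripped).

Executing turtle program step by step:
Start: pos=(4,6), heading=315, pen down
FD 14.5: (4,6) -> (14.253,-4.253) [heading=315, draw]
RT 15: heading 315 -> 300
RT 192: heading 300 -> 108
LT 90: heading 108 -> 198
FD 9.7: (14.253,-4.253) -> (5.028,-7.251) [heading=198, draw]
LT 75: heading 198 -> 273
FD 12.5: (5.028,-7.251) -> (5.682,-19.733) [heading=273, draw]
FD 4.3: (5.682,-19.733) -> (5.907,-24.027) [heading=273, draw]
LT 15: heading 273 -> 288
FD 10.3: (5.907,-24.027) -> (9.09,-33.823) [heading=288, draw]
FD 14.8: (9.09,-33.823) -> (13.663,-47.899) [heading=288, draw]
Final: pos=(13.663,-47.899), heading=288, 6 segment(s) drawn

Answer: 13.663 -47.899 288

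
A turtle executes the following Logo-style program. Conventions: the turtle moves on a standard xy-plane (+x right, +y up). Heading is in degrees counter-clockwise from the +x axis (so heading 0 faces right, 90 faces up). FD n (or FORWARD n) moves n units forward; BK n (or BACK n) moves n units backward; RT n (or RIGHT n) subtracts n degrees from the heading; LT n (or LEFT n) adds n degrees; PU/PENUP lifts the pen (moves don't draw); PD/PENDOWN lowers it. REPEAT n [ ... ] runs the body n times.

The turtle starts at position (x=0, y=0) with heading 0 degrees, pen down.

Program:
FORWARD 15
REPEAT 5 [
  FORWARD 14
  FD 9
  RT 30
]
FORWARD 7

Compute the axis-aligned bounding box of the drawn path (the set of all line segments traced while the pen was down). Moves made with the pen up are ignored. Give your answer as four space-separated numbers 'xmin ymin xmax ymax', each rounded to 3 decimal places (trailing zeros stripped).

Executing turtle program step by step:
Start: pos=(0,0), heading=0, pen down
FD 15: (0,0) -> (15,0) [heading=0, draw]
REPEAT 5 [
  -- iteration 1/5 --
  FD 14: (15,0) -> (29,0) [heading=0, draw]
  FD 9: (29,0) -> (38,0) [heading=0, draw]
  RT 30: heading 0 -> 330
  -- iteration 2/5 --
  FD 14: (38,0) -> (50.124,-7) [heading=330, draw]
  FD 9: (50.124,-7) -> (57.919,-11.5) [heading=330, draw]
  RT 30: heading 330 -> 300
  -- iteration 3/5 --
  FD 14: (57.919,-11.5) -> (64.919,-23.624) [heading=300, draw]
  FD 9: (64.919,-23.624) -> (69.419,-31.419) [heading=300, draw]
  RT 30: heading 300 -> 270
  -- iteration 4/5 --
  FD 14: (69.419,-31.419) -> (69.419,-45.419) [heading=270, draw]
  FD 9: (69.419,-45.419) -> (69.419,-54.419) [heading=270, draw]
  RT 30: heading 270 -> 240
  -- iteration 5/5 --
  FD 14: (69.419,-54.419) -> (62.419,-66.543) [heading=240, draw]
  FD 9: (62.419,-66.543) -> (57.919,-74.337) [heading=240, draw]
  RT 30: heading 240 -> 210
]
FD 7: (57.919,-74.337) -> (51.856,-77.837) [heading=210, draw]
Final: pos=(51.856,-77.837), heading=210, 12 segment(s) drawn

Segment endpoints: x in {0, 15, 29, 38, 50.124, 51.856, 57.919, 62.419, 64.919, 69.419}, y in {-77.837, -74.337, -66.543, -54.419, -45.419, -31.419, -23.624, -11.5, -7, 0}
xmin=0, ymin=-77.837, xmax=69.419, ymax=0

Answer: 0 -77.837 69.419 0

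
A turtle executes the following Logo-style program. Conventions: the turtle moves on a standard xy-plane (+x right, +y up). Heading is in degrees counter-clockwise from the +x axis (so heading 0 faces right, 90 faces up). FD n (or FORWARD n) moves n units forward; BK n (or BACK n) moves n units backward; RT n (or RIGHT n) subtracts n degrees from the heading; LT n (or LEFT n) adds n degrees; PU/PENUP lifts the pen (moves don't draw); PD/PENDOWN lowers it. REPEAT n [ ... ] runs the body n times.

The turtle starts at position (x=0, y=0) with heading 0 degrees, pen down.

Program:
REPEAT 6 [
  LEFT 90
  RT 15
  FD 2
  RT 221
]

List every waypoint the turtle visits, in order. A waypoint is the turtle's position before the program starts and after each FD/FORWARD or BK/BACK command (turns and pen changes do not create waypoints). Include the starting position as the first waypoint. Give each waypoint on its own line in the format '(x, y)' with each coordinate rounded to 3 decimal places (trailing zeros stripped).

Answer: (0, 0)
(0.518, 1.932)
(1.169, 0.041)
(-0.428, 1.244)
(1.569, 1.14)
(-0.146, 0.11)
(0.7, 1.922)

Derivation:
Executing turtle program step by step:
Start: pos=(0,0), heading=0, pen down
REPEAT 6 [
  -- iteration 1/6 --
  LT 90: heading 0 -> 90
  RT 15: heading 90 -> 75
  FD 2: (0,0) -> (0.518,1.932) [heading=75, draw]
  RT 221: heading 75 -> 214
  -- iteration 2/6 --
  LT 90: heading 214 -> 304
  RT 15: heading 304 -> 289
  FD 2: (0.518,1.932) -> (1.169,0.041) [heading=289, draw]
  RT 221: heading 289 -> 68
  -- iteration 3/6 --
  LT 90: heading 68 -> 158
  RT 15: heading 158 -> 143
  FD 2: (1.169,0.041) -> (-0.428,1.244) [heading=143, draw]
  RT 221: heading 143 -> 282
  -- iteration 4/6 --
  LT 90: heading 282 -> 12
  RT 15: heading 12 -> 357
  FD 2: (-0.428,1.244) -> (1.569,1.14) [heading=357, draw]
  RT 221: heading 357 -> 136
  -- iteration 5/6 --
  LT 90: heading 136 -> 226
  RT 15: heading 226 -> 211
  FD 2: (1.569,1.14) -> (-0.146,0.11) [heading=211, draw]
  RT 221: heading 211 -> 350
  -- iteration 6/6 --
  LT 90: heading 350 -> 80
  RT 15: heading 80 -> 65
  FD 2: (-0.146,0.11) -> (0.7,1.922) [heading=65, draw]
  RT 221: heading 65 -> 204
]
Final: pos=(0.7,1.922), heading=204, 6 segment(s) drawn
Waypoints (7 total):
(0, 0)
(0.518, 1.932)
(1.169, 0.041)
(-0.428, 1.244)
(1.569, 1.14)
(-0.146, 0.11)
(0.7, 1.922)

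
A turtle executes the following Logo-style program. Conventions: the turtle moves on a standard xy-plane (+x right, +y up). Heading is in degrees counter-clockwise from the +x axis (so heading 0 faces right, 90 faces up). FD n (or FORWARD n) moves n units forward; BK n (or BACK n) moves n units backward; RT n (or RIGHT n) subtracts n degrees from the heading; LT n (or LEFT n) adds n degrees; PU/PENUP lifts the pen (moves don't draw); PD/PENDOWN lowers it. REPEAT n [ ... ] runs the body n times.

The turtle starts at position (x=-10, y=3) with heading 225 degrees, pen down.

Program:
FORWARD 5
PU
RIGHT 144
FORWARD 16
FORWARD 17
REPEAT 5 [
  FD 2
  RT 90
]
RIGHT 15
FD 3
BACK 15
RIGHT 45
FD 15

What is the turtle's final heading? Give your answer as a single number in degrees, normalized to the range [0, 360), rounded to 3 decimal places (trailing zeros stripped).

Answer: 291

Derivation:
Executing turtle program step by step:
Start: pos=(-10,3), heading=225, pen down
FD 5: (-10,3) -> (-13.536,-0.536) [heading=225, draw]
PU: pen up
RT 144: heading 225 -> 81
FD 16: (-13.536,-0.536) -> (-11.033,15.267) [heading=81, move]
FD 17: (-11.033,15.267) -> (-8.373,32.058) [heading=81, move]
REPEAT 5 [
  -- iteration 1/5 --
  FD 2: (-8.373,32.058) -> (-8.06,34.034) [heading=81, move]
  RT 90: heading 81 -> 351
  -- iteration 2/5 --
  FD 2: (-8.06,34.034) -> (-6.085,33.721) [heading=351, move]
  RT 90: heading 351 -> 261
  -- iteration 3/5 --
  FD 2: (-6.085,33.721) -> (-6.398,31.745) [heading=261, move]
  RT 90: heading 261 -> 171
  -- iteration 4/5 --
  FD 2: (-6.398,31.745) -> (-8.373,32.058) [heading=171, move]
  RT 90: heading 171 -> 81
  -- iteration 5/5 --
  FD 2: (-8.373,32.058) -> (-8.06,34.034) [heading=81, move]
  RT 90: heading 81 -> 351
]
RT 15: heading 351 -> 336
FD 3: (-8.06,34.034) -> (-5.32,32.813) [heading=336, move]
BK 15: (-5.32,32.813) -> (-19.023,38.914) [heading=336, move]
RT 45: heading 336 -> 291
FD 15: (-19.023,38.914) -> (-13.647,24.911) [heading=291, move]
Final: pos=(-13.647,24.911), heading=291, 1 segment(s) drawn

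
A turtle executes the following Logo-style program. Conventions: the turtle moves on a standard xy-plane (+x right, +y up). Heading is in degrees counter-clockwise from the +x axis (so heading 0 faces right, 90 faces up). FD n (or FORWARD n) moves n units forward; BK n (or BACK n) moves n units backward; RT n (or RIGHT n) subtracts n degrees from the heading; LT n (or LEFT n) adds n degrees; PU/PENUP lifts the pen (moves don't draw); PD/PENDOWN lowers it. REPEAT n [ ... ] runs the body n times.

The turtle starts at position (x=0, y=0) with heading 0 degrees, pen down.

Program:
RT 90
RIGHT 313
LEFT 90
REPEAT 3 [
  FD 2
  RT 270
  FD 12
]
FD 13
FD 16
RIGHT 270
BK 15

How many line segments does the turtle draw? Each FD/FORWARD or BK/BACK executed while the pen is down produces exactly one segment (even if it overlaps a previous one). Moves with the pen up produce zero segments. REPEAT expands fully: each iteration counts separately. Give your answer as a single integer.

Answer: 9

Derivation:
Executing turtle program step by step:
Start: pos=(0,0), heading=0, pen down
RT 90: heading 0 -> 270
RT 313: heading 270 -> 317
LT 90: heading 317 -> 47
REPEAT 3 [
  -- iteration 1/3 --
  FD 2: (0,0) -> (1.364,1.463) [heading=47, draw]
  RT 270: heading 47 -> 137
  FD 12: (1.364,1.463) -> (-7.412,9.647) [heading=137, draw]
  -- iteration 2/3 --
  FD 2: (-7.412,9.647) -> (-8.875,11.011) [heading=137, draw]
  RT 270: heading 137 -> 227
  FD 12: (-8.875,11.011) -> (-17.059,2.234) [heading=227, draw]
  -- iteration 3/3 --
  FD 2: (-17.059,2.234) -> (-18.423,0.772) [heading=227, draw]
  RT 270: heading 227 -> 317
  FD 12: (-18.423,0.772) -> (-9.647,-7.412) [heading=317, draw]
]
FD 13: (-9.647,-7.412) -> (-0.139,-16.278) [heading=317, draw]
FD 16: (-0.139,-16.278) -> (11.563,-27.19) [heading=317, draw]
RT 270: heading 317 -> 47
BK 15: (11.563,-27.19) -> (1.333,-38.161) [heading=47, draw]
Final: pos=(1.333,-38.161), heading=47, 9 segment(s) drawn
Segments drawn: 9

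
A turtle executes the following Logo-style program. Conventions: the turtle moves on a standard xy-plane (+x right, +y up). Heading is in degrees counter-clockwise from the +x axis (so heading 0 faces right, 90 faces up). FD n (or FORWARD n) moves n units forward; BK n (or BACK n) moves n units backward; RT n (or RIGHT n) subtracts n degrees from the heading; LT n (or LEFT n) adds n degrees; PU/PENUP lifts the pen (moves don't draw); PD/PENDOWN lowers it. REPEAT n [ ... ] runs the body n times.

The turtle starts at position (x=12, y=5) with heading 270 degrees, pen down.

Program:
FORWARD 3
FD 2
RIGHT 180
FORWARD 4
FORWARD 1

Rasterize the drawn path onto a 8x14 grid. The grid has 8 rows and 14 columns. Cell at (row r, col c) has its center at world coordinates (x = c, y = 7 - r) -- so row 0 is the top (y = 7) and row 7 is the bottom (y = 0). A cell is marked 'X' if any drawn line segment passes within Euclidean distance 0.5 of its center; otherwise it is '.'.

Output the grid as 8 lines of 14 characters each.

Segment 0: (12,5) -> (12,2)
Segment 1: (12,2) -> (12,0)
Segment 2: (12,0) -> (12,4)
Segment 3: (12,4) -> (12,5)

Answer: ..............
..............
............X.
............X.
............X.
............X.
............X.
............X.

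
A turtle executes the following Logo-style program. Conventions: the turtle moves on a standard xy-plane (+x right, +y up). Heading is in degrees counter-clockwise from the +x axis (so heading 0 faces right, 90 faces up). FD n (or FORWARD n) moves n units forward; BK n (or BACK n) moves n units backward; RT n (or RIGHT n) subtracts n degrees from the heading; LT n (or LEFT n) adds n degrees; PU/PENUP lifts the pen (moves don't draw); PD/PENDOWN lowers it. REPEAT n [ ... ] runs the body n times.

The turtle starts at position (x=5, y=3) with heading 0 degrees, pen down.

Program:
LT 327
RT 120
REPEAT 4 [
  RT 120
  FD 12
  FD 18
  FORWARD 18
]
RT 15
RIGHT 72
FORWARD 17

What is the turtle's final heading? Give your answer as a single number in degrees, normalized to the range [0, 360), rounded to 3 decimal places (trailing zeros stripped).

Answer: 0

Derivation:
Executing turtle program step by step:
Start: pos=(5,3), heading=0, pen down
LT 327: heading 0 -> 327
RT 120: heading 327 -> 207
REPEAT 4 [
  -- iteration 1/4 --
  RT 120: heading 207 -> 87
  FD 12: (5,3) -> (5.628,14.984) [heading=87, draw]
  FD 18: (5.628,14.984) -> (6.57,32.959) [heading=87, draw]
  FD 18: (6.57,32.959) -> (7.512,50.934) [heading=87, draw]
  -- iteration 2/4 --
  RT 120: heading 87 -> 327
  FD 12: (7.512,50.934) -> (17.576,44.399) [heading=327, draw]
  FD 18: (17.576,44.399) -> (32.672,34.595) [heading=327, draw]
  FD 18: (32.672,34.595) -> (47.768,24.792) [heading=327, draw]
  -- iteration 3/4 --
  RT 120: heading 327 -> 207
  FD 12: (47.768,24.792) -> (37.076,19.344) [heading=207, draw]
  FD 18: (37.076,19.344) -> (21.038,11.172) [heading=207, draw]
  FD 18: (21.038,11.172) -> (5,3) [heading=207, draw]
  -- iteration 4/4 --
  RT 120: heading 207 -> 87
  FD 12: (5,3) -> (5.628,14.984) [heading=87, draw]
  FD 18: (5.628,14.984) -> (6.57,32.959) [heading=87, draw]
  FD 18: (6.57,32.959) -> (7.512,50.934) [heading=87, draw]
]
RT 15: heading 87 -> 72
RT 72: heading 72 -> 0
FD 17: (7.512,50.934) -> (24.512,50.934) [heading=0, draw]
Final: pos=(24.512,50.934), heading=0, 13 segment(s) drawn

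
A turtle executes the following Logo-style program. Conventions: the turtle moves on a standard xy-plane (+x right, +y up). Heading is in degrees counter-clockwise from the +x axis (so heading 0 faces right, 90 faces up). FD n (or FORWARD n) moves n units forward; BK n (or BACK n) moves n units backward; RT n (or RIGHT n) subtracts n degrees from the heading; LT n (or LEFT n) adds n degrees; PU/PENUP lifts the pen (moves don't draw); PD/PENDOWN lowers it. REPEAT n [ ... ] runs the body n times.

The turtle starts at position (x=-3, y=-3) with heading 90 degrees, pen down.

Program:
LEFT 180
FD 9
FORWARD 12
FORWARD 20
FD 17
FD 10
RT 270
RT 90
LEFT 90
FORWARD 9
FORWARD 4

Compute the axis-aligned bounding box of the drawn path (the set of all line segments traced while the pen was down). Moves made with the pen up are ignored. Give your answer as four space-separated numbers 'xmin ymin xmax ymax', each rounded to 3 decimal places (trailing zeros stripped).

Executing turtle program step by step:
Start: pos=(-3,-3), heading=90, pen down
LT 180: heading 90 -> 270
FD 9: (-3,-3) -> (-3,-12) [heading=270, draw]
FD 12: (-3,-12) -> (-3,-24) [heading=270, draw]
FD 20: (-3,-24) -> (-3,-44) [heading=270, draw]
FD 17: (-3,-44) -> (-3,-61) [heading=270, draw]
FD 10: (-3,-61) -> (-3,-71) [heading=270, draw]
RT 270: heading 270 -> 0
RT 90: heading 0 -> 270
LT 90: heading 270 -> 0
FD 9: (-3,-71) -> (6,-71) [heading=0, draw]
FD 4: (6,-71) -> (10,-71) [heading=0, draw]
Final: pos=(10,-71), heading=0, 7 segment(s) drawn

Segment endpoints: x in {-3, -3, -3, -3, -3, -3, 6, 10}, y in {-71, -61, -44, -24, -12, -3}
xmin=-3, ymin=-71, xmax=10, ymax=-3

Answer: -3 -71 10 -3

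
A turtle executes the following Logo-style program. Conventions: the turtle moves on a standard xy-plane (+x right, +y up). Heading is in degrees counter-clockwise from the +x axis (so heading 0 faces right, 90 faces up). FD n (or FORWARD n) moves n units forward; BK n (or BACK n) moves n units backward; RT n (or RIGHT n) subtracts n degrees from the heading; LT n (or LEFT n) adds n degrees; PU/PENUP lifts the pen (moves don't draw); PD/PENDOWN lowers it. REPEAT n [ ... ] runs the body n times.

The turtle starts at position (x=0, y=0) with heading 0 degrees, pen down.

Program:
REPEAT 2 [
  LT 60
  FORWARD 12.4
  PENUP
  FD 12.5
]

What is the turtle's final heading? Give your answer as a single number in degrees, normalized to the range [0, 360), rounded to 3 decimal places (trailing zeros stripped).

Executing turtle program step by step:
Start: pos=(0,0), heading=0, pen down
REPEAT 2 [
  -- iteration 1/2 --
  LT 60: heading 0 -> 60
  FD 12.4: (0,0) -> (6.2,10.739) [heading=60, draw]
  PU: pen up
  FD 12.5: (6.2,10.739) -> (12.45,21.564) [heading=60, move]
  -- iteration 2/2 --
  LT 60: heading 60 -> 120
  FD 12.4: (12.45,21.564) -> (6.25,32.303) [heading=120, move]
  PU: pen up
  FD 12.5: (6.25,32.303) -> (0,43.128) [heading=120, move]
]
Final: pos=(0,43.128), heading=120, 1 segment(s) drawn

Answer: 120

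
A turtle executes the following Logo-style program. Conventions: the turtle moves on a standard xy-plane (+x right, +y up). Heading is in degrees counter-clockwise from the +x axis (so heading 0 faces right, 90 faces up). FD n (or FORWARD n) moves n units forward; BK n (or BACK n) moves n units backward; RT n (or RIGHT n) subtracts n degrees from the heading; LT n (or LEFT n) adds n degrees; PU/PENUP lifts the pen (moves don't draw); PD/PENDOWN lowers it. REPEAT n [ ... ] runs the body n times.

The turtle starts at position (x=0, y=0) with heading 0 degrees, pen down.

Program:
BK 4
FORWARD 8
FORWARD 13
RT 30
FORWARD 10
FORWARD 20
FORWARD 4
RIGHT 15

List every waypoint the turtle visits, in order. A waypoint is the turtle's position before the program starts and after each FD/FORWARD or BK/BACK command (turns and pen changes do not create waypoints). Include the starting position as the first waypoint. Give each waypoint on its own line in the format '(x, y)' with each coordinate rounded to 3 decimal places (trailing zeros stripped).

Executing turtle program step by step:
Start: pos=(0,0), heading=0, pen down
BK 4: (0,0) -> (-4,0) [heading=0, draw]
FD 8: (-4,0) -> (4,0) [heading=0, draw]
FD 13: (4,0) -> (17,0) [heading=0, draw]
RT 30: heading 0 -> 330
FD 10: (17,0) -> (25.66,-5) [heading=330, draw]
FD 20: (25.66,-5) -> (42.981,-15) [heading=330, draw]
FD 4: (42.981,-15) -> (46.445,-17) [heading=330, draw]
RT 15: heading 330 -> 315
Final: pos=(46.445,-17), heading=315, 6 segment(s) drawn
Waypoints (7 total):
(0, 0)
(-4, 0)
(4, 0)
(17, 0)
(25.66, -5)
(42.981, -15)
(46.445, -17)

Answer: (0, 0)
(-4, 0)
(4, 0)
(17, 0)
(25.66, -5)
(42.981, -15)
(46.445, -17)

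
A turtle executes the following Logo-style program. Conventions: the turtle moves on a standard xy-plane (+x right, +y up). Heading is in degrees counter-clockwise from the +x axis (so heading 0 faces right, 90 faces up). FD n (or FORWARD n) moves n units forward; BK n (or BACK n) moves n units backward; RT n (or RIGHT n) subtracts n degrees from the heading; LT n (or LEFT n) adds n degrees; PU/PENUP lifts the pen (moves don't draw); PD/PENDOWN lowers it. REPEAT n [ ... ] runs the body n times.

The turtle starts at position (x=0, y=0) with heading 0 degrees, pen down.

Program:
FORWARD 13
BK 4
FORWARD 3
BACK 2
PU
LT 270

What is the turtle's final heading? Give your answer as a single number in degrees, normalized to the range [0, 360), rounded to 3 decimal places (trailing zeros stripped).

Answer: 270

Derivation:
Executing turtle program step by step:
Start: pos=(0,0), heading=0, pen down
FD 13: (0,0) -> (13,0) [heading=0, draw]
BK 4: (13,0) -> (9,0) [heading=0, draw]
FD 3: (9,0) -> (12,0) [heading=0, draw]
BK 2: (12,0) -> (10,0) [heading=0, draw]
PU: pen up
LT 270: heading 0 -> 270
Final: pos=(10,0), heading=270, 4 segment(s) drawn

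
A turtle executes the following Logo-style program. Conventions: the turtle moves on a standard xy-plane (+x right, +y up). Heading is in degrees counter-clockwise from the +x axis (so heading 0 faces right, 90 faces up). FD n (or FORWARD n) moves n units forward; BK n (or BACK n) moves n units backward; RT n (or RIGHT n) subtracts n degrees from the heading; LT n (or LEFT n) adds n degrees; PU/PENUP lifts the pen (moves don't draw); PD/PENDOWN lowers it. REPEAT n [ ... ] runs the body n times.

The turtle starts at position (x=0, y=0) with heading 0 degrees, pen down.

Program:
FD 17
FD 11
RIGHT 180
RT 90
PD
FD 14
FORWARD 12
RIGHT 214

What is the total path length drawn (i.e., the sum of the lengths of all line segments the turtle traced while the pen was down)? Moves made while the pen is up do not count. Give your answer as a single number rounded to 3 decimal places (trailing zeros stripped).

Answer: 54

Derivation:
Executing turtle program step by step:
Start: pos=(0,0), heading=0, pen down
FD 17: (0,0) -> (17,0) [heading=0, draw]
FD 11: (17,0) -> (28,0) [heading=0, draw]
RT 180: heading 0 -> 180
RT 90: heading 180 -> 90
PD: pen down
FD 14: (28,0) -> (28,14) [heading=90, draw]
FD 12: (28,14) -> (28,26) [heading=90, draw]
RT 214: heading 90 -> 236
Final: pos=(28,26), heading=236, 4 segment(s) drawn

Segment lengths:
  seg 1: (0,0) -> (17,0), length = 17
  seg 2: (17,0) -> (28,0), length = 11
  seg 3: (28,0) -> (28,14), length = 14
  seg 4: (28,14) -> (28,26), length = 12
Total = 54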